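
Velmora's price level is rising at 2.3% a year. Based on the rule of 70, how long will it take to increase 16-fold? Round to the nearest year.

roughly 122 years

At 2.3% it doubles every 70/2.3 ≈ 30.43 years.
16 = 2^4, so 4 doublings → 122 years.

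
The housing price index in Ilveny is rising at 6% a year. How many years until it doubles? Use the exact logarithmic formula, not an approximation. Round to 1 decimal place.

11.9 years

t = ln(2) / ln(1 + 0.06) = 0.6931 / 0.058269 ≈ 11.89.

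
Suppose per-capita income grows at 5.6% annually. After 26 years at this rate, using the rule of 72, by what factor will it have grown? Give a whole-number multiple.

72/5.6 ≈ 12.86 years per doubling.
26 years fits 2 doublings: 2^2 = 4.

around 4 times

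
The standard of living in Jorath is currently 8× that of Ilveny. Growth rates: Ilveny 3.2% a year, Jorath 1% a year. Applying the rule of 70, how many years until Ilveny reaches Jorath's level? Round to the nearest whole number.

What matters is the difference: 2.2 pp.
Rule of 70 on the gap: the ratio halves every 70/2.2 ≈ 31.82 years.
An 8× gap closes after 3 halvings: 3 × 31.82 ≈ 95 years.

around 95 years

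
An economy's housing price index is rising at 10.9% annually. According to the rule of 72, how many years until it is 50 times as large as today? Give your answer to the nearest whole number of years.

At 10.9% it doubles every 72/10.9 ≈ 6.61 years.
Reaching 50× takes log₂(50) ≈ 5.64 doublings.
5.64 × 6.61 ≈ 37 years.

37 years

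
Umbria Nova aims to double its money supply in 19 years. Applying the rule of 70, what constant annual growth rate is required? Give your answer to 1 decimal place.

roughly 3.7% a year

70 / 19 ≈ 3.68, so about 3.7% a year.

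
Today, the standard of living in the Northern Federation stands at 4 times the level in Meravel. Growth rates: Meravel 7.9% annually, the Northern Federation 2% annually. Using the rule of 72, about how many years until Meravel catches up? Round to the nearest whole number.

24 years

Meravel gains on the Northern Federation at 7.9% − 2% = 5.9 points a year.
At that relative rate the gap halves every 72/5.9 ≈ 12.20 years.
A 4 times gap closes after 2 halvings: 2 × 12.20 ≈ 24 years.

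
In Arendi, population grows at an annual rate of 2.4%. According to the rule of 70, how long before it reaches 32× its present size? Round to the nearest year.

Doubling time ≈ 70/2.4 = 29.17 years.
32× is 5 doublings, so 5 × 29.17 ≈ 146 years.

≈ 146 years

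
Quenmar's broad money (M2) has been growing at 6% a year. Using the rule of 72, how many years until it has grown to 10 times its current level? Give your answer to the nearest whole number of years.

about 40 years

Doubling time ≈ 72/6 = 12.00 years.
Reaching 10× takes log₂(10) ≈ 3.32 doublings.
3.32 × 12.00 ≈ 40 years.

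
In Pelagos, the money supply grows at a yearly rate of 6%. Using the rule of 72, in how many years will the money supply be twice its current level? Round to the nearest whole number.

12 years

At 6%, doubling takes about 72/6 = 12.00 years.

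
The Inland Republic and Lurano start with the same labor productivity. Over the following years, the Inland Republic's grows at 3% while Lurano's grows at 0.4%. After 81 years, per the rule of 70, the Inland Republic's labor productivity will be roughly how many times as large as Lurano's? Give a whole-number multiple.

≈ 8 times

Rate gap = 3% − 0.4% = 2.6 points.
The ratio doubles every 70/2.6 ≈ 26.92 years.
81/26.92 ≈ 3.01 doublings → ratio ≈ 2^3.01 ≈ 8.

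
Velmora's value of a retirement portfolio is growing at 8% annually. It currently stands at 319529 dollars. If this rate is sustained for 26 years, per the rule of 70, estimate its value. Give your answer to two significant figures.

It doubles every 70/8 ≈ 8.75 years, so 26 years is 2.97 doublings.
2^2.97 ≈ 7.84; 319529 × 7.84 ≈ 2500000 dollars.

2500000 dollars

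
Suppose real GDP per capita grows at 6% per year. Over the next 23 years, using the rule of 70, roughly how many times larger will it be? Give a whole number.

70/6 ≈ 11.67 years per doubling.
23 years fits 2 doublings: 2^2 = 4.

about 4 times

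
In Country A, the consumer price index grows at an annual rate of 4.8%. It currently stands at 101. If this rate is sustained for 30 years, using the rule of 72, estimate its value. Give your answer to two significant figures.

It doubles every 72/4.8 ≈ 15.00 years, so 30 years is 2.00 doublings.
2^2.00 ≈ 4.00; 101 × 4.00 ≈ 400.

around 400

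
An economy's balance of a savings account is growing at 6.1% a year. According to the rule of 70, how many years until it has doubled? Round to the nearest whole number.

Doubling time ≈ 70 / 6.1 = 11.48 years.

roughly 11 years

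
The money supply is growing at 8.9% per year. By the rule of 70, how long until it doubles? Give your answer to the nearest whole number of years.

70/8.9 ≈ 7.87, so it doubles roughly every 8 years.

around 8 years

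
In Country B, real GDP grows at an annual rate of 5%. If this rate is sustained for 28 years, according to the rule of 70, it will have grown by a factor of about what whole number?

At 5% one doubling takes ≈ 14.00 years; 28 years is 2 of them, so ×4.

≈ 4 times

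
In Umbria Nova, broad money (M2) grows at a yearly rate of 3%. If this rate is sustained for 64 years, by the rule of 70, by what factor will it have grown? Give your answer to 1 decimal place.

Doubling time ≈ 70/3 = 23.33 years.
64 years / 23.33 ≈ 2.74 doublings → factor 2^2.74 ≈ 6.7.

about 6.7 times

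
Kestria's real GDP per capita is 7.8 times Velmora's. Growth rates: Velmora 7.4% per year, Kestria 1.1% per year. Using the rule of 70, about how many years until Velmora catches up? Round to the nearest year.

Velmora gains on Kestria at 7.4% − 1.1% = 6.3 points a year.
At that relative rate the gap halves every 70/6.3 ≈ 11.11 years.
A 7.8 times gap takes log₂(7.8) ≈ 2.96 halvings to close: 2.96 × 11.11 ≈ 33 years.

≈ 33 years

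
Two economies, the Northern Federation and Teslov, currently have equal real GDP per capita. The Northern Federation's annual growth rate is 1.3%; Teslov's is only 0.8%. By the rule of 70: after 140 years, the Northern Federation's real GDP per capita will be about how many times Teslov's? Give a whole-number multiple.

Only the 0.5-point difference matters.
70/0.5 ≈ 140.00 years per doubling of the ratio; 140 years gives 1.00 doublings, so ≈ 2×.

≈ 2 times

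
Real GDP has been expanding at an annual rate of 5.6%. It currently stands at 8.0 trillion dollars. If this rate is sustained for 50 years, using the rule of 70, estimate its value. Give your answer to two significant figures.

≈ 130 trillion dollars

It doubles every 70/5.6 ≈ 12.50 years, so 50 years is 4.00 doublings.
2^4.00 ≈ 16.00; 8.0 × 16.00 ≈ 130 trillion dollars.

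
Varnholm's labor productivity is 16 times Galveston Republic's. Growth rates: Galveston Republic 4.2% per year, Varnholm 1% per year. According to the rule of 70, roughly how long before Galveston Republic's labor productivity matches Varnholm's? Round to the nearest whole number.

The growth-rate gap is 4.2% − 1% = 3.2 percentage points.
So the ratio between them halves every 70/3.2 ≈ 21.88 years.
A 16 times gap closes after 4 halvings: 4 × 21.88 ≈ 88 years.

approximately 88 years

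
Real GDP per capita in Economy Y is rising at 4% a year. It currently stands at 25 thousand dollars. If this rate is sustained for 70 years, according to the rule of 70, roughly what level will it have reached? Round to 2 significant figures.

Doubling time ≈ 70/4 = 17.50 years.
70 years is 70/17.50 ≈ 4.00 doublings, a factor of 2^4.00 ≈ 16.00.
25 × 16.00 ≈ 400 thousand dollars.

≈ 400 thousand dollars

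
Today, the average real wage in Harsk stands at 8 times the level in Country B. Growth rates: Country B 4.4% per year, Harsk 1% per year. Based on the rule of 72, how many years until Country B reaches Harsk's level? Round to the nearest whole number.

The growth-rate gap is 4.4% − 1% = 3.4 percentage points.
So the ratio between them halves every 72/3.4 ≈ 21.18 years.
An 8 times gap closes after 3 halvings: 3 × 21.18 ≈ 64 years.

approximately 64 years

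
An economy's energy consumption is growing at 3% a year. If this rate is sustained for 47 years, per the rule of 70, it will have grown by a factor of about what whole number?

At 3% one doubling takes ≈ 23.33 years; 47 years is 2 of them, so ×4.

4 times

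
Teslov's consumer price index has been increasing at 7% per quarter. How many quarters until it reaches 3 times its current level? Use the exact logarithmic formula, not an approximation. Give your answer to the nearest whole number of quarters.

16 quarters

t = ln(3) / ln(1 + 0.07) = 1.0986 / 0.067659 ≈ 16.24.
≈ 16 quarters.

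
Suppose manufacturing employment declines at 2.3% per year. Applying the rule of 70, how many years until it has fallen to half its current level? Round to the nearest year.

30 years

The rule works in reverse for decay: 70/2.3 ≈ 30.43 years to halve.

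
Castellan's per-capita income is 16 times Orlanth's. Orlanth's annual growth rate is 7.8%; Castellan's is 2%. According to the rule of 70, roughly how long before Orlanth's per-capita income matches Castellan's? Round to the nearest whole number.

Orlanth gains on Castellan at 7.8% − 2% = 5.8 points a year.
At that relative rate the gap halves every 70/5.8 ≈ 12.07 years.
A 16 times gap closes after 4 halvings: 4 × 12.07 ≈ 48 years.

≈ 48 years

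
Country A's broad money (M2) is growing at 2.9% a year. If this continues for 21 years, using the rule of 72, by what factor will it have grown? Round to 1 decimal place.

Doubles every ≈ 24.83 years (72/2.9).
21 years is 0.85 doublings; 2^0.85 ≈ 1.8×.

approximately 1.8 times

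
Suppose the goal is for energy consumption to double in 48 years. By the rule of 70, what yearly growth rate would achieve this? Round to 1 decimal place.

≈ 1.5%

70 / 48 ≈ 1.46, so about 1.5% per year.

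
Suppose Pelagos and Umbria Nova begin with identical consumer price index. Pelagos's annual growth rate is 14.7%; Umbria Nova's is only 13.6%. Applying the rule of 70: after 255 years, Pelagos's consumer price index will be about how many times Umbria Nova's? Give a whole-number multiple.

Only the 1.1-point difference matters.
70/1.1 ≈ 63.64 years per doubling of the ratio; 255 years gives 4.01 doublings, so ≈ 16×.

16 times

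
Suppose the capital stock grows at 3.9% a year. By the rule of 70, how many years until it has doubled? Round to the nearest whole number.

around 18 years

70/3.9 ≈ 17.95, so it doubles roughly every 18 years.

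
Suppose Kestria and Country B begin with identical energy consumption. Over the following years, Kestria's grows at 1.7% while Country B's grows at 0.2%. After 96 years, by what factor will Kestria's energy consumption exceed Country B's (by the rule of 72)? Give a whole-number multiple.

4 times

Only the 1.5-point difference matters.
72/1.5 ≈ 48.00 years per doubling of the ratio; 96 years gives 2.00 doublings, so ≈ 4×.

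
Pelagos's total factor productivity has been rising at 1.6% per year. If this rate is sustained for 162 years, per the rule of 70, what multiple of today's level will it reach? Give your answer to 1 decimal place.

roughly 13.0 times

Doubling time ≈ 70/1.6 = 43.75 years.
162 years / 43.75 ≈ 3.70 doublings → factor 2^3.70 ≈ 13.0.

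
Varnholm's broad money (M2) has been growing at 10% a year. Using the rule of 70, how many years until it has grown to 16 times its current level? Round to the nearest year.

At 10% it doubles every 70/10 ≈ 7.00 years.
Getting to 16× needs 4 doublings: 4 × 7.00 ≈ 28 years.

about 28 years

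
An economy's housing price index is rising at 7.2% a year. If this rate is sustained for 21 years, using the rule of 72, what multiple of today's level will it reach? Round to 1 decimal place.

around 4.3 times

Doubling time ≈ 72/7.2 = 10.00 years.
21 years / 10.00 ≈ 2.10 doublings → factor 2^2.10 ≈ 4.3.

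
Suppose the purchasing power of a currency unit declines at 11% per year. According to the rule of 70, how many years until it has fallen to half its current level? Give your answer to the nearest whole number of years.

≈ 6 years

The rule works in reverse for decay: 70/11 ≈ 6.36 years to halve.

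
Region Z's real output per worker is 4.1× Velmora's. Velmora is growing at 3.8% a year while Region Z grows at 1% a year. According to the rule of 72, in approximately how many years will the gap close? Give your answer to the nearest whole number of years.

roughly 52 years

What matters is the difference: 2.8 pp.
Rule of 72 on the gap: the ratio halves every 72/2.8 ≈ 25.71 years.
A 4.1× gap takes log₂(4.1) ≈ 2.04 halvings to close: 2.04 × 25.71 ≈ 52 years.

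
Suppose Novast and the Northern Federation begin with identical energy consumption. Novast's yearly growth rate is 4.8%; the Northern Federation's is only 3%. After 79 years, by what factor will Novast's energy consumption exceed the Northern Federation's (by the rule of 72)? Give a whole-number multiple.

approximately 4 times

Novast pulls ahead at 1.8 pp per year, so the ratio doubles every 72/1.8 ≈ 40.00 years.
In 79 years that's 1.98 doublings: 2^1.98 ≈ 4.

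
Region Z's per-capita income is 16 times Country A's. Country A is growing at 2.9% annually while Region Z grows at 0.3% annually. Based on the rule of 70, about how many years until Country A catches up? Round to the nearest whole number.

The growth-rate gap is 2.9% − 0.3% = 2.6 percentage points.
So the ratio between them halves every 70/2.6 ≈ 26.92 years.
A 16 times gap closes after 4 halvings: 4 × 26.92 ≈ 108 years.

approximately 108 years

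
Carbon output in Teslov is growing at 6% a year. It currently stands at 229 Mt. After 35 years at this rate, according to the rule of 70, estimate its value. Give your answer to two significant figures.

Doubling time ≈ 70/6 = 11.67 years.
35 years is 35/11.67 ≈ 3.00 doublings, a factor of 2^3.00 ≈ 8.00.
229 × 8.00 ≈ 1800 Mt.

roughly 1800 Mt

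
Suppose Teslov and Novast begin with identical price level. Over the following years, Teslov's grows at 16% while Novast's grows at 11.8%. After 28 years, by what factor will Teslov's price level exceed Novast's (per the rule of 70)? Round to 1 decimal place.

Rate gap = 16% − 11.8% = 4.2 points.
The ratio doubles every 70/4.2 ≈ 16.67 years.
28/16.67 ≈ 1.68 doublings → ratio ≈ 2^1.68 ≈ 3.2.

3.2 times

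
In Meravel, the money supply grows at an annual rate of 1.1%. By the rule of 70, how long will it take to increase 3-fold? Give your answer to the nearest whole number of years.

One doubling takes 70/1.1 = 63.64 years.
Reaching 3× takes log₂(3) ≈ 1.58 doublings.
1.58 × 63.64 ≈ 101 years.

≈ 101 years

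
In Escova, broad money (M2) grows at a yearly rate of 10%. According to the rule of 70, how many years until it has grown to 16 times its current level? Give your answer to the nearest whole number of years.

At 10% it doubles every 70/10 ≈ 7.00 years.
Getting to 16× needs 4 doublings: 4 × 7.00 ≈ 28 years.

about 28 years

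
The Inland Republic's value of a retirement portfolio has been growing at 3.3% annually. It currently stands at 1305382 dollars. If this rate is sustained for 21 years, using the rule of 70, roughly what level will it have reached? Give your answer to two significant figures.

It doubles every 70/3.3 ≈ 21.21 years, so 21 years is 0.99 doublings.
2^0.99 ≈ 1.99; 1305382 × 1.99 ≈ 2600000 dollars.

≈ 2600000 dollars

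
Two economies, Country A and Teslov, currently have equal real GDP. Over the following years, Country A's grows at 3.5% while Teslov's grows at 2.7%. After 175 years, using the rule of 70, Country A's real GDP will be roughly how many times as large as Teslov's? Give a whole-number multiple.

around 4 times

Rate gap = 3.5% − 2.7% = 0.8 points.
The ratio doubles every 70/0.8 ≈ 87.50 years.
175/87.50 ≈ 2.00 doublings → ratio ≈ 2^2.00 ≈ 4.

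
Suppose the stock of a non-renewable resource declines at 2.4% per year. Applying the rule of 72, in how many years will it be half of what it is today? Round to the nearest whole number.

The rule works in reverse for decay: 72/2.4 ≈ 30.00 years to halve.

30 years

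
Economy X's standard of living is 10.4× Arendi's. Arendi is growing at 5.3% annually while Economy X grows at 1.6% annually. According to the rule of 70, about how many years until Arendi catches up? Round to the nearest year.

approximately 64 years

The growth-rate gap is 5.3% − 1.6% = 3.7 percentage points.
So the ratio between them halves every 70/3.7 ≈ 18.92 years.
A 10.4× gap takes log₂(10.4) ≈ 3.38 halvings to close: 3.38 × 18.92 ≈ 64 years.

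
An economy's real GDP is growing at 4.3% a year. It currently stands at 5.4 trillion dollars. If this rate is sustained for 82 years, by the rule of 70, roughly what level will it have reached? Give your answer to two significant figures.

about 180 trillion dollars

Doubling time ≈ 70/4.3 = 16.28 years.
82 years is 82/16.28 ≈ 5.04 doublings, a factor of 2^5.04 ≈ 32.90.
5.4 × 32.90 ≈ 180 trillion dollars.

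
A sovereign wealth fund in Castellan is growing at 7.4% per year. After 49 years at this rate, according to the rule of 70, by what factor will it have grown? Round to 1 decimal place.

Doubling time ≈ 70/7.4 = 9.46 years.
49 years / 9.46 ≈ 5.18 doublings → factor 2^5.18 ≈ 36.3.

36.3 times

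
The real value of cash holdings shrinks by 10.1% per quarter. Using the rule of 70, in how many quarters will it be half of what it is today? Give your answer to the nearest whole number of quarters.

roughly 7 quarters

Halving time ≈ 70 / 10.1 = 6.93 → 7 quarters.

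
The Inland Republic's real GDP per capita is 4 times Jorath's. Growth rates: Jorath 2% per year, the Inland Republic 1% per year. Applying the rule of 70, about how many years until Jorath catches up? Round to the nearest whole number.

The growth-rate gap is 2% − 1% = 1 percentage point.
So the ratio between them halves every 70/1 ≈ 70.00 years.
A 4 times gap closes after 2 halvings: 2 × 70.00 ≈ 140 years.

≈ 140 years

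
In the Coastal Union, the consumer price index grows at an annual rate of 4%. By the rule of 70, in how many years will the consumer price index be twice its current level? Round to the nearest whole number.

roughly 18 years

Doubling time ≈ 70 / 4 = 17.50 years.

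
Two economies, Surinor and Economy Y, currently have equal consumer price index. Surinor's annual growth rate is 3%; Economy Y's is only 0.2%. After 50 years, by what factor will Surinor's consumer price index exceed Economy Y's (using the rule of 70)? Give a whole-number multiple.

Surinor pulls ahead at 2.8 pp per year, so the ratio doubles every 70/2.8 ≈ 25.00 years.
In 50 years that's 2.00 doublings: 2^2.00 ≈ 4.

≈ 4 times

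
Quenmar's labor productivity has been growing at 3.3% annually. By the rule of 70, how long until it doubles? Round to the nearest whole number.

around 21 years

At 3.3%, doubling takes about 70/3.3 = 21.21 years.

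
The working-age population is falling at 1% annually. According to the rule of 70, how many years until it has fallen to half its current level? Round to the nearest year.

Halving time ≈ 70 / 1 = 70.00 → 70 years.

about 70 years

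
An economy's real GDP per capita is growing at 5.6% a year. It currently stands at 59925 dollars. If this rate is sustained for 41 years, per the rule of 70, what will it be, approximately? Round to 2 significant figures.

Doubling time ≈ 70/5.6 = 12.50 years.
41 years is 41/12.50 ≈ 3.28 doublings, a factor of 2^3.28 ≈ 9.71.
59925 × 9.71 ≈ 580000 dollars.

approximately 580000 dollars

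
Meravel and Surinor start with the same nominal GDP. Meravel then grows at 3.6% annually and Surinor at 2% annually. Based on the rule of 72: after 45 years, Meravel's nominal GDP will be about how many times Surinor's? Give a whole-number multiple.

Meravel pulls ahead at 1.6 pp per year, so the ratio doubles every 72/1.6 ≈ 45.00 years.
In 45 years that's 1.00 doublings: 2^1.00 ≈ 2.

2 times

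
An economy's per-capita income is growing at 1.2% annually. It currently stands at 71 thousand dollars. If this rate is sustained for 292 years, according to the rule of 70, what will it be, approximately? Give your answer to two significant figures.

Doubling time ≈ 70/1.2 = 58.33 years.
292 years is 292/58.33 ≈ 5.01 doublings, a factor of 2^5.01 ≈ 32.22.
71 × 32.22 ≈ 2300 thousand dollars.

around 2300 thousand dollars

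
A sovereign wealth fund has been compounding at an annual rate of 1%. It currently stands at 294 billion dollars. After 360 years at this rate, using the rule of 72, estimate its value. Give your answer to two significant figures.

It doubles every 72/1 ≈ 72.00 years, so 360 years is 5.00 doublings.
2^5.00 ≈ 32.00; 294 × 32.00 ≈ 9400 billion dollars.

≈ 9400 billion dollars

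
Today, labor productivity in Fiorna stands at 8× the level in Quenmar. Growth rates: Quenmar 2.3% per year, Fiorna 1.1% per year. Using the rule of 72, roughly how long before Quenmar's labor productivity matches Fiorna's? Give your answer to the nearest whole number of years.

The growth-rate gap is 2.3% − 1.1% = 1.2 percentage points.
So the ratio between them halves every 72/1.2 ≈ 60.00 years.
An 8× gap closes after 3 halvings: 3 × 60.00 ≈ 180 years.

180 years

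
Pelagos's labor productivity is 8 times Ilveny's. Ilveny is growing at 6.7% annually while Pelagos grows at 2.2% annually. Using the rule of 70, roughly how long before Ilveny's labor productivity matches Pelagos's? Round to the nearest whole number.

Ilveny gains on Pelagos at 6.7% − 2.2% = 4.5 points a year.
At that relative rate the gap halves every 70/4.5 ≈ 15.56 years.
An 8 times gap closes after 3 halvings: 3 × 15.56 ≈ 47 years.

approximately 47 years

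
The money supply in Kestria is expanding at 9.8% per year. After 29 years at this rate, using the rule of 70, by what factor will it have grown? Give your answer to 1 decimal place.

≈ 16.7 times

Doubling time ≈ 70/9.8 = 7.14 years.
29 years / 7.14 ≈ 4.06 doublings → factor 2^4.06 ≈ 16.7.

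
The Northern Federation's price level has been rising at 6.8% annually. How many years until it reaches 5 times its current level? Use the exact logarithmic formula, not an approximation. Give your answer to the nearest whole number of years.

24 years

t = ln(5) / ln(1 + 0.068) = 1.6094 / 0.065788 ≈ 24.46.
≈ 24 years.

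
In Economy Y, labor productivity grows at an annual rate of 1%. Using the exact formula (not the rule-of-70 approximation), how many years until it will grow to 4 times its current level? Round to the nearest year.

139 years

t = ln(4) / ln(1 + 0.01) = 1.3863 / 0.009950 ≈ 139.33.
≈ 139 years.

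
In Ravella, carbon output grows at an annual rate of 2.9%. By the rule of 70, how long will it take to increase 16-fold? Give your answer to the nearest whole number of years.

approximately 97 years

Doubling time ≈ 70/2.9 = 24.14 years.
16× is 4 doublings, so 4 × 24.14 ≈ 97 years.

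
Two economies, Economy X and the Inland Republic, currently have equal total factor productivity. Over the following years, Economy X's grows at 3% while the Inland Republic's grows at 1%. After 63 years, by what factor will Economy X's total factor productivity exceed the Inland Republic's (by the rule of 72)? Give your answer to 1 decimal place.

Rate gap = 3% − 1% = 2 points.
The ratio doubles every 72/2 ≈ 36.00 years.
63/36.00 ≈ 1.75 doublings → ratio ≈ 2^1.75 ≈ 3.4.

≈ 3.4 times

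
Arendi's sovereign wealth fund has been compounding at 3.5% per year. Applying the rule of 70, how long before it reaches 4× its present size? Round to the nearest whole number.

At 3.5% it doubles every 70/3.5 ≈ 20.00 years.
Getting to 4× needs 2 doublings: 2 × 20.00 ≈ 40 years.

≈ 40 years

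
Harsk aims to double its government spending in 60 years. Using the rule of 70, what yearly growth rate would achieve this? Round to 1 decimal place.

70 / 60 ≈ 1.17, so about 1.2% per year.

about 1.2%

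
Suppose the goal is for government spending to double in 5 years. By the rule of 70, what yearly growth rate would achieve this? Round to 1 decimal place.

approximately 14.0% per year

70 / 5 ≈ 14.00, so about 14.0% per year.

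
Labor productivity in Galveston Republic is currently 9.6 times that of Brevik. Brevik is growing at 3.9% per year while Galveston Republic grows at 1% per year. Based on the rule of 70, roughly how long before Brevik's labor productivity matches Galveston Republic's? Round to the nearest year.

The growth-rate gap is 3.9% − 1% = 2.9 percentage points.
So the ratio between them halves every 70/2.9 ≈ 24.14 years.
A 9.6 times gap takes log₂(9.6) ≈ 3.26 halvings to close: 3.26 × 24.14 ≈ 79 years.

≈ 79 years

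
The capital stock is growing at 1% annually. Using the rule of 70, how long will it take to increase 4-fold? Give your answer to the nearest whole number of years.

about 140 years

At 1% it doubles every 70/1 ≈ 70.00 years.
4 = 2^2, so 2 doublings → 140 years.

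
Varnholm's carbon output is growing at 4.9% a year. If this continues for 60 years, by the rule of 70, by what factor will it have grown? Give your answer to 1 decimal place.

around 18.4 times

Doubling time ≈ 70/4.9 = 14.29 years.
60 years / 14.29 ≈ 4.20 doublings → factor 2^4.20 ≈ 18.4.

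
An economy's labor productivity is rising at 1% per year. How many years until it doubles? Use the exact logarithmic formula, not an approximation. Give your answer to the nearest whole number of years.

t = ln(2) / ln(1 + 0.01) = 0.6931 / 0.009950 ≈ 69.66.
≈ 70 years.

70 years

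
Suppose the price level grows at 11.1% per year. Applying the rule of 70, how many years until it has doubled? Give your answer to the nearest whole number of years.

6 years

70/11.1 ≈ 6.31, so it doubles roughly every 6 years.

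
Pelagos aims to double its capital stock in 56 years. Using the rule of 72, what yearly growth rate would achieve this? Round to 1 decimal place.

roughly 1.3%

72 / 56 ≈ 1.29, so about 1.3% per year.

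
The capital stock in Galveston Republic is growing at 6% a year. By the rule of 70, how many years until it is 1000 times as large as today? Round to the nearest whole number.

around 116 years

Doubling time ≈ 70/6 = 11.67 years.
Reaching 1000× takes log₂(1000) ≈ 9.97 doublings.
9.97 × 11.67 ≈ 116 years.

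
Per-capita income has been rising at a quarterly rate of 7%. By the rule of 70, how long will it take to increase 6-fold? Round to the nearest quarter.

Doubling time ≈ 70/7 = 10.00 quarters.
Reaching 6× takes log₂(6) ≈ 2.58 doublings.
2.58 × 10.00 ≈ 26 quarters.

roughly 26 quarters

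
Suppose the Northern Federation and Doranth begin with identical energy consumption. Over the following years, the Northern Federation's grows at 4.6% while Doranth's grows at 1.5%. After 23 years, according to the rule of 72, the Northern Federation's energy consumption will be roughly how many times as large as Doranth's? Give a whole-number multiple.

the Northern Federation pulls ahead at 3.1 pp per year, so the ratio doubles every 72/3.1 ≈ 23.23 years.
In 23 years that's 0.99 doublings: 2^0.99 ≈ 2.

around 2 times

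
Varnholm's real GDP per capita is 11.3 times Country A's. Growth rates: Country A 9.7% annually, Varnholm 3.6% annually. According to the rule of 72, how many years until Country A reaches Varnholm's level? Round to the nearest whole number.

Country A gains on Varnholm at 9.7% − 3.6% = 6.1 points a year.
At that relative rate the gap halves every 72/6.1 ≈ 11.80 years.
An 11.3 times gap takes log₂(11.3) ≈ 3.50 halvings to close: 3.50 × 11.80 ≈ 41 years.

roughly 41 years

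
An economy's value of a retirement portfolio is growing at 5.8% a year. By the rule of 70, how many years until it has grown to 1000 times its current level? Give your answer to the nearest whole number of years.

around 120 years

At 5.8% it doubles every 70/5.8 ≈ 12.07 years.
1000× is log₂ 1000 ≈ 9.97 doublings, so ≈ 9.97 × 12.07 = 120 years.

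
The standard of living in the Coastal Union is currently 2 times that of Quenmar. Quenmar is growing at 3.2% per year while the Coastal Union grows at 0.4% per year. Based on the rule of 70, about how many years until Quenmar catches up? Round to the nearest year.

Quenmar gains on the Coastal Union at 3.2% − 0.4% = 2.8 points a year.
At that relative rate the gap halves every 70/2.8 ≈ 25.00 years.
A 2 times gap closes after 1 halving: 1 × 25.00 ≈ 25 years.

25 years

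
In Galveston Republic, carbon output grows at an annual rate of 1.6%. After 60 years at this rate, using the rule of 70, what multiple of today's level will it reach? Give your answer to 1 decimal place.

Doubling time ≈ 70/1.6 = 43.75 years.
60 years / 43.75 ≈ 1.37 doublings → factor 2^1.37 ≈ 2.6.

about 2.6 times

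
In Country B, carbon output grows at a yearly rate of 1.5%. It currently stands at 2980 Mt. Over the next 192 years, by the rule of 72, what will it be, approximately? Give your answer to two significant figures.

approximately 48000 Mt

It doubles every 72/1.5 ≈ 48.00 years, so 192 years is 4.00 doublings.
2^4.00 ≈ 16.00; 2980 × 16.00 ≈ 48000 Mt.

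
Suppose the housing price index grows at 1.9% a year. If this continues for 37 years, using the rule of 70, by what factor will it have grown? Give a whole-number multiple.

70/1.9 ≈ 36.84 years per doubling.
37 years fits 1 doubling: 2^1 = 2.

about 2 times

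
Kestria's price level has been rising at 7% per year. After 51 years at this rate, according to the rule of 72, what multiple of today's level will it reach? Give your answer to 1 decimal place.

approximately 31.1 times

Doubling time ≈ 72/7 = 10.29 years.
51 years / 10.29 ≈ 4.96 doublings → factor 2^4.96 ≈ 31.1.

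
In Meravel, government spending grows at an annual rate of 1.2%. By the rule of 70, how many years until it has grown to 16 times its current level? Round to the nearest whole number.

One doubling takes 70/1.2 = 58.33 years.
16× is 4 doublings, so 4 × 58.33 ≈ 233 years.

around 233 years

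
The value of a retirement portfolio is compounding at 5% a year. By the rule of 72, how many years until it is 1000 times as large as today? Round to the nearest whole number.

≈ 144 years

One doubling takes 72/5 = 14.40 years.
Reaching 1000× takes log₂(1000) ≈ 9.97 doublings.
9.97 × 14.40 ≈ 144 years.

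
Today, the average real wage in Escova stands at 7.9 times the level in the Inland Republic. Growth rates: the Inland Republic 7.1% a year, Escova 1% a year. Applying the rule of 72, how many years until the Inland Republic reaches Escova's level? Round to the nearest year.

What matters is the difference: 6.1 pp.
Rule of 72 on the gap: the ratio halves every 72/6.1 ≈ 11.80 years.
A 7.9 times gap takes log₂(7.9) ≈ 2.98 halvings to close: 2.98 × 11.80 ≈ 35 years.

35 years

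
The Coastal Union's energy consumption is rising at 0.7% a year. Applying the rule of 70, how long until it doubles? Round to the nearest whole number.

At 0.7%, doubling takes about 70/0.7 = 100.00 years.

100 years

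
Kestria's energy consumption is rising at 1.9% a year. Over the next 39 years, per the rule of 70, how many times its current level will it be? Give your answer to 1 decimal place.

approximately 2.1 times

Doubling time ≈ 70/1.9 = 36.84 years.
39 years / 36.84 ≈ 1.06 doublings → factor 2^1.06 ≈ 2.1.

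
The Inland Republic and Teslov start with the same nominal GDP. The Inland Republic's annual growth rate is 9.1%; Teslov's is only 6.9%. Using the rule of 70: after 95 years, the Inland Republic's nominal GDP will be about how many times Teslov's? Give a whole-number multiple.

approximately 8 times

the Inland Republic pulls ahead at 2.2 pp per year, so the ratio doubles every 70/2.2 ≈ 31.82 years.
In 95 years that's 2.99 doublings: 2^2.99 ≈ 8.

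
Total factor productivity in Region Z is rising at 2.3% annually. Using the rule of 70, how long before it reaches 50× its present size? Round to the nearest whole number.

172 years

At 2.3% it doubles every 70/2.3 ≈ 30.43 years.
Reaching 50× takes log₂(50) ≈ 5.64 doublings.
5.64 × 30.43 ≈ 172 years.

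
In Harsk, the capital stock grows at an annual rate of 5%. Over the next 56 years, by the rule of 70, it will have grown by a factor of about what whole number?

At 5% one doubling takes ≈ 14.00 years; 56 years is 4 of them, so ×16.

roughly 16 times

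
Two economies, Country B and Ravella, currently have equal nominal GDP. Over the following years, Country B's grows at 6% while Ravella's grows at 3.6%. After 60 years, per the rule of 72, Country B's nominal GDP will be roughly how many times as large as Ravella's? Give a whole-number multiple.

roughly 4 times

Only the 2.4-point difference matters.
72/2.4 ≈ 30.00 years per doubling of the ratio; 60 years gives 2.00 doublings, so ≈ 4×.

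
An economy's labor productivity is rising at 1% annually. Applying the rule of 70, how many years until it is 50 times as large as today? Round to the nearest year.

Doubling time ≈ 70/1 = 70.00 years.
Reaching 50× takes log₂(50) ≈ 5.64 doublings.
5.64 × 70.00 ≈ 395 years.

≈ 395 years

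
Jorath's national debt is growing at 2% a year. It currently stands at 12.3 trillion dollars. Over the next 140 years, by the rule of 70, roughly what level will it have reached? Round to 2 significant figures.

It doubles every 70/2 ≈ 35.00 years, so 140 years is 4.00 doublings.
2^4.00 ≈ 16.00; 12.3 × 16.00 ≈ 200 trillion dollars.

approximately 200 trillion dollars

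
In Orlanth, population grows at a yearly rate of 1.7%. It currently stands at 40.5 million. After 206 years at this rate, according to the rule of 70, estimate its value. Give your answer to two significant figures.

1300 million

Doubling time ≈ 70/1.7 = 41.18 years.
206 years is 206/41.18 ≈ 5.00 doublings, a factor of 2^5.00 ≈ 32.00.
40.5 × 32.00 ≈ 1300 million.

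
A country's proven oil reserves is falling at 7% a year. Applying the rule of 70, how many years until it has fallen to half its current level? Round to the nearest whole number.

Halving time ≈ 70 / 7 = 10.00 → 10 years.

around 10 years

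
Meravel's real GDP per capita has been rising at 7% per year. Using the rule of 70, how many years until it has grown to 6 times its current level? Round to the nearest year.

One doubling takes 70/7 = 10.00 years.
Reaching 6× takes log₂(6) ≈ 2.58 doublings.
2.58 × 10.00 ≈ 26 years.

approximately 26 years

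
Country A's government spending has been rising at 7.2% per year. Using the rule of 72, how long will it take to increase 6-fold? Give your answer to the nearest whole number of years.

One doubling takes 72/7.2 = 10.00 years.
Reaching 6× takes log₂(6) ≈ 2.58 doublings.
2.58 × 10.00 ≈ 26 years.

approximately 26 years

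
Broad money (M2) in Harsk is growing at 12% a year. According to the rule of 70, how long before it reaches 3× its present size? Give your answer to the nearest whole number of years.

approximately 9 years

One doubling takes 70/12 = 5.83 years.
Reaching 3× takes log₂(3) ≈ 1.58 doublings.
1.58 × 5.83 ≈ 9 years.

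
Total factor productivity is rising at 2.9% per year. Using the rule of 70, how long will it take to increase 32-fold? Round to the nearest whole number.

At 2.9% it doubles every 70/2.9 ≈ 24.14 years.
Getting to 32× needs 5 doublings: 5 × 24.14 ≈ 121 years.

approximately 121 years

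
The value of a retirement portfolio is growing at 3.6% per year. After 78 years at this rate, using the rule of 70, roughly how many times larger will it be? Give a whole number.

Doubling time ≈ 70/3.6 = 19.44 years.
78/19.44 ≈ 4 doublings, so about 2^4 = 16×.

approximately 16 times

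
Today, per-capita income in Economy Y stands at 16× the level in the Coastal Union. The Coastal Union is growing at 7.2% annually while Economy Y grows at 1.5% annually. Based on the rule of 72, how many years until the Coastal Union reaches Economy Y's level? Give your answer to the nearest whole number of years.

51 years

The growth-rate gap is 7.2% − 1.5% = 5.7 percentage points.
So the ratio between them halves every 72/5.7 ≈ 12.63 years.
A 16× gap closes after 4 halvings: 4 × 12.63 ≈ 51 years.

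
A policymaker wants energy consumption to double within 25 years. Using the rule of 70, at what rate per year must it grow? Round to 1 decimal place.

around 2.8% per year

70 / 25 ≈ 2.80, so about 2.8% per year.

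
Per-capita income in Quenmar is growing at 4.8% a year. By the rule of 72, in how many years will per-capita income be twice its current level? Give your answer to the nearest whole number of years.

approximately 15 years

Doubling time ≈ 72 / 4.8 = 15.00 years.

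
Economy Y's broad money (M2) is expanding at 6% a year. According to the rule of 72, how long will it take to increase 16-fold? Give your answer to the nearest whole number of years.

approximately 48 years

Doubling time ≈ 72/6 = 12.00 years.
16× is 4 doublings, so 4 × 12.00 ≈ 48 years.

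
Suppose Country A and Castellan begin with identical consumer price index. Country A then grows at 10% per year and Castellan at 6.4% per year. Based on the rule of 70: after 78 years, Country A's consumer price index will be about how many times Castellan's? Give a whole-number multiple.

16 times

Rate gap = 10% − 6.4% = 3.6 points.
The ratio doubles every 70/3.6 ≈ 19.44 years.
78/19.44 ≈ 4.01 doublings → ratio ≈ 2^4.01 ≈ 16.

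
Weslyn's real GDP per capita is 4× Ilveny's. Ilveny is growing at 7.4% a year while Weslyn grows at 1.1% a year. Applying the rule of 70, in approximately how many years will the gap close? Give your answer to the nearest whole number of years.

approximately 22 years

Ilveny gains on Weslyn at 7.4% − 1.1% = 6.3 points a year.
At that relative rate the gap halves every 70/6.3 ≈ 11.11 years.
A 4× gap closes after 2 halvings: 2 × 11.11 ≈ 22 years.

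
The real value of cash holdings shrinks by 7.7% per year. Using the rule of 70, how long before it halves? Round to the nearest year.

approximately 9 years

The rule works in reverse for decay: 70/7.7 ≈ 9.09 years to halve.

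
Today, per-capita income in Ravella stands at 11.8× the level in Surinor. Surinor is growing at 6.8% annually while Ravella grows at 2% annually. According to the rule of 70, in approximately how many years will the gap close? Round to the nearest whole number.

approximately 52 years

The growth-rate gap is 6.8% − 2% = 4.8 percentage points.
So the ratio between them halves every 70/4.8 ≈ 14.58 years.
An 11.8× gap takes log₂(11.8) ≈ 3.56 halvings to close: 3.56 × 14.58 ≈ 52 years.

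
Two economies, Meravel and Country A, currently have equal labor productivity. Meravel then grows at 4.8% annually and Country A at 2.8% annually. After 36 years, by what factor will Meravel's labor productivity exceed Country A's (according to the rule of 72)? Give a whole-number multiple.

roughly 2 times

Meravel pulls ahead at 2 pp per year, so the ratio doubles every 72/2 ≈ 36.00 years.
In 36 years that's 1.00 doublings: 2^1.00 ≈ 2.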